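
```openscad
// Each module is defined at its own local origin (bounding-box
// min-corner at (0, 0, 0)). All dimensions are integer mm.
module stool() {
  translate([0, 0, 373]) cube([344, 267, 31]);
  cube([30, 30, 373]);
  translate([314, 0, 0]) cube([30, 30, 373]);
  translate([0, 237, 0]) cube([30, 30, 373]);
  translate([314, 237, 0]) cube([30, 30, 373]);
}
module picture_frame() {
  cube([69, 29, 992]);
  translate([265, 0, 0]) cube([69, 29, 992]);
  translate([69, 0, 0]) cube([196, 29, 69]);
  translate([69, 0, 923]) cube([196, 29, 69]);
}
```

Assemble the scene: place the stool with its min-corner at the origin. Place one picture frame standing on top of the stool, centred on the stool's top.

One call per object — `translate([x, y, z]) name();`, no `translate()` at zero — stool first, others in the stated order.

stool();
translate([5, 119, 404]) picture_frame();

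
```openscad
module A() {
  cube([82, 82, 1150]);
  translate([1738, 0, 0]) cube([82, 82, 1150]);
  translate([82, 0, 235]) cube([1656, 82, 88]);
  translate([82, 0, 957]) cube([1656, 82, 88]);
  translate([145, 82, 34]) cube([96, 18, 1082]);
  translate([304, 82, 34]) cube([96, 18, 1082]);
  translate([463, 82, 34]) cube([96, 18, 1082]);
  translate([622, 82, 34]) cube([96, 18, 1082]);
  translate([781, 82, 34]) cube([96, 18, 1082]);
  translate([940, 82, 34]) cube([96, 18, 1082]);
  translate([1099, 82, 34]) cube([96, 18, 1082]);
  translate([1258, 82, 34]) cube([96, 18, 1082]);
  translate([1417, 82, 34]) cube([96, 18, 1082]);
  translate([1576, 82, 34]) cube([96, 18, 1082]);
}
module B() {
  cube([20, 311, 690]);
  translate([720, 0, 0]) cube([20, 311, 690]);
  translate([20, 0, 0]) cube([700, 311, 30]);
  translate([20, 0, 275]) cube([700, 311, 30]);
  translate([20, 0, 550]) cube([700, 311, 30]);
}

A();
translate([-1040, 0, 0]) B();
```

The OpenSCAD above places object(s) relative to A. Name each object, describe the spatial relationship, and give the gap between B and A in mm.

The bookshelf's nearest face is 300 mm from the fence section's −x face.

A is a fence section. B is a bookshelf. The bookshelf is on the floor beside the fence section on its −x side. The gap between the bookshelf and the fence section is 300 mm.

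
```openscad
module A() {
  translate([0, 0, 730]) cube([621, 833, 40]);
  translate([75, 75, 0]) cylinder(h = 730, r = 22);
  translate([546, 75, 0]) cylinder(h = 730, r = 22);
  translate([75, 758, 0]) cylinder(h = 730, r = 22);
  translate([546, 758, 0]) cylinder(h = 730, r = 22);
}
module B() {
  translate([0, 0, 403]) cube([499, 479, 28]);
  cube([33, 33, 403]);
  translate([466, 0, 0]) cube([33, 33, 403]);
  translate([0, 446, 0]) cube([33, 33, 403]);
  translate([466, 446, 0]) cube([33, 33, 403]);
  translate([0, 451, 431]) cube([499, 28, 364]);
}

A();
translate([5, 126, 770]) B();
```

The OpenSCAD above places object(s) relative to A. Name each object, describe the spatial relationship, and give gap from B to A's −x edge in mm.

The chair's min-x is at 5; the table's min-x is 0; gap = 5 mm.

A is a table. B is a chair. The chair is on top of the table. The gap from the chair to the table's −x edge is 5 mm.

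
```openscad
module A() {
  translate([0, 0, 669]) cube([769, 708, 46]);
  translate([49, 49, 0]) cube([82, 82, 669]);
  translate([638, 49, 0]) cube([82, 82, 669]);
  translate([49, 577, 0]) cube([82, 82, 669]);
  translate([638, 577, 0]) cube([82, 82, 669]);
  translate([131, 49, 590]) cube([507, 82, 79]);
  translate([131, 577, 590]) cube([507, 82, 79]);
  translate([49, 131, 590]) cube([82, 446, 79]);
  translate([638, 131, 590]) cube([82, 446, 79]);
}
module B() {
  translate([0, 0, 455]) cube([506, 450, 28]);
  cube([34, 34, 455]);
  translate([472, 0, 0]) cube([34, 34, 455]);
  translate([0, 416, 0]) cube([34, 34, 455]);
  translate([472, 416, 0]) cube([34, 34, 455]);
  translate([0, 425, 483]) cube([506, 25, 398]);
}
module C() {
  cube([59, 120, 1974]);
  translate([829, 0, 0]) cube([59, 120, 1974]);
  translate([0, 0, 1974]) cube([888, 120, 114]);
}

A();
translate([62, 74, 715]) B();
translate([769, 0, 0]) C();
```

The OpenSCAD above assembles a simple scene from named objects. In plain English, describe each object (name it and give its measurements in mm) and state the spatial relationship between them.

A is a rectangular dining table. The top is 769×708×46 mm with its upper surface at z = 715 mm. It stands on four 82×82 mm square legs, each inset 49 mm from the nearest pair of top edges, running from the floor to the underside of the top. Four apron rails, 82 mm thick and 79 mm tall, run between adjacent legs with their top edges flush with the underside of the top and their outer faces flush with the legs' outer faces.

B is a chair. The seat is a 506×450×28 mm slab with its top at z = 483 mm, on four 34×34 mm corner legs (flush with the seat edges, standing on z = 0). A flat backrest 25 mm thick, 398 mm tall, spans the full seat width and rises from the seat top along its +y edge, rear face flush with the rear of the seat.

C is a rectangular door frame: two vertical jambs of 59×120 mm section, 1974 mm tall, with a clear opening 770 mm wide between their inner faces. A header 114 mm tall and 120 mm deep lies on top of the jambs and spans the full outside width.

The chair is on top of the table. The door frame is against the table's +x side, with their −y faces flush.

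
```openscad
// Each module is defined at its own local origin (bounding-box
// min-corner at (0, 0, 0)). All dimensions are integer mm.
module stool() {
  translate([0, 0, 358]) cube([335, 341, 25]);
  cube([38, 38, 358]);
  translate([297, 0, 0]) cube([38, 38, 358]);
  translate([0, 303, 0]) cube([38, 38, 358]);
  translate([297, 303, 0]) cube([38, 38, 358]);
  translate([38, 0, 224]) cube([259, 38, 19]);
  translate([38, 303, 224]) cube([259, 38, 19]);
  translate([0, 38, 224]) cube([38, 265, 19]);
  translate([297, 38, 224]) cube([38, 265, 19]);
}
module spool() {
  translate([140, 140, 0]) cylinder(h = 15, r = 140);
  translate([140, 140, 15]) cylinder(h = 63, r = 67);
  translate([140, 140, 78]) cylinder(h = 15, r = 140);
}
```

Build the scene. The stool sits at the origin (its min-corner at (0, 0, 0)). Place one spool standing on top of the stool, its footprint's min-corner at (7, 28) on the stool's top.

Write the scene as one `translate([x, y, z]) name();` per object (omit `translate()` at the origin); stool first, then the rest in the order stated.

stool();
translate([7, 28, 383]) spool();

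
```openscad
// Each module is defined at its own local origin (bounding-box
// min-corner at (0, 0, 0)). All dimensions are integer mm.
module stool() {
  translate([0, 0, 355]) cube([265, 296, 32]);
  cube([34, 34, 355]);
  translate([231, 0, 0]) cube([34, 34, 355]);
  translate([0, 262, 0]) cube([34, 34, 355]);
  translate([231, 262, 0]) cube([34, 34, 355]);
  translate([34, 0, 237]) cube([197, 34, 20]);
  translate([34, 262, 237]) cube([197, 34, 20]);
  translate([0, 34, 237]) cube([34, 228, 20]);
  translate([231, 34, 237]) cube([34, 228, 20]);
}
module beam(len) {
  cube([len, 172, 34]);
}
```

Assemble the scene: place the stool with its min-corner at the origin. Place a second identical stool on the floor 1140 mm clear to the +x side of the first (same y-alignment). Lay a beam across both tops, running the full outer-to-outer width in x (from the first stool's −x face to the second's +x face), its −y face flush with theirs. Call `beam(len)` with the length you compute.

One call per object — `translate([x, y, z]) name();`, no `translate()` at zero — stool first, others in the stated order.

stool();
translate([1405, 0, 0]) stool();
translate([0, 0, 387]) beam(1670);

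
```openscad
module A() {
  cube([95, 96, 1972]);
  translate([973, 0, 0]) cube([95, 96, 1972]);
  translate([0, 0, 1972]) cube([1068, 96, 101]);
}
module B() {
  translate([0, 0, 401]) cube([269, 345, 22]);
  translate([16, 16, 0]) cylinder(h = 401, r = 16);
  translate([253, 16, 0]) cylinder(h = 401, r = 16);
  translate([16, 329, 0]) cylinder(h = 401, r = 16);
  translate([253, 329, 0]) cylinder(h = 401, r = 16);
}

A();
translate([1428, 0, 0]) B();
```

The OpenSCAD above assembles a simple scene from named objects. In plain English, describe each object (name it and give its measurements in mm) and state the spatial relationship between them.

A is a rectangular door frame: two vertical jambs of 95×96 mm section, 1972 mm tall, with a clear opening 878 mm wide between their inner faces. A header 101 mm tall and 96 mm deep lies on top of the jambs and spans the full outside width.

B is a four-legged stool. The seat is 269×345 mm, 22 mm thick, top at z = 423 mm. It stands on four round legs, each 32 mm in diameter, from z = 0 to the seat underside, each leg's axis is inset half a diameter from the nearest pair of seat edges (so the leg's bounding box is flush with the corner).

The stool is on the floor beside the door frame on its +x side.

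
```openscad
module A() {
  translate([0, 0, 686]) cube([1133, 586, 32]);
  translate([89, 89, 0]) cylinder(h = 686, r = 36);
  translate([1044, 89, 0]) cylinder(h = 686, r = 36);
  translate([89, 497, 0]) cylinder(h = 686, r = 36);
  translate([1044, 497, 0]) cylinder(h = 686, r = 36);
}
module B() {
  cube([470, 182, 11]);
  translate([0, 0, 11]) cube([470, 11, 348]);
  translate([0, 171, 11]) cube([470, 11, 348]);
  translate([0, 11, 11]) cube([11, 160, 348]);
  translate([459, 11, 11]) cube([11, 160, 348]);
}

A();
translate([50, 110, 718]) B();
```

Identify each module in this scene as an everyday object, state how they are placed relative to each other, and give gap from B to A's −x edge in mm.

The open box's min-x is at 50; the table's min-x is 0; gap = 50 mm.

A is a table. B is an open box. The open box is on top of the table. The gap from the open box to the table's −x edge is 50 mm.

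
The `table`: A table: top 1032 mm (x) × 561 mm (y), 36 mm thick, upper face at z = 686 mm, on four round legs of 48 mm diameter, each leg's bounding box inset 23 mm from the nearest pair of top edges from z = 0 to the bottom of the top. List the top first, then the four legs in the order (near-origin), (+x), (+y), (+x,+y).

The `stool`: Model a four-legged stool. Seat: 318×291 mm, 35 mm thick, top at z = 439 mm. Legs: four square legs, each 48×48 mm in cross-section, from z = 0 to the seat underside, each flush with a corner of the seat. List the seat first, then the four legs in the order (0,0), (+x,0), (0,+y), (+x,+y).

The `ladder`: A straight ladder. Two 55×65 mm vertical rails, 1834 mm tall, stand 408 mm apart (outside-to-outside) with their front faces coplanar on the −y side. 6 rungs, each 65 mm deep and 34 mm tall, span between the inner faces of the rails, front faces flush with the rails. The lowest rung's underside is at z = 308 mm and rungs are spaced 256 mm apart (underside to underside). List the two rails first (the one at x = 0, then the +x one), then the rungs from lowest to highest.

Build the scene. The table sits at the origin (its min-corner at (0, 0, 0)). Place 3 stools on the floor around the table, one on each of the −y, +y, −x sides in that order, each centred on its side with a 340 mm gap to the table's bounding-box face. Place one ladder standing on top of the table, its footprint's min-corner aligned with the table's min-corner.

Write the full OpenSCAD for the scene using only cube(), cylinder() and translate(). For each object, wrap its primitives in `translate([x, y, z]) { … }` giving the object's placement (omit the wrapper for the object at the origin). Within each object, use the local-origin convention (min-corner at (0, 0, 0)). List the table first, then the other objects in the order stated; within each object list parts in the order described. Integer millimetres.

translate([0, 0, 650]) cube([1032, 561, 36]);
translate([47, 47, 0]) cylinder(h = 650, r = 24);
translate([985, 47, 0]) cylinder(h = 650, r = 24);
translate([47, 514, 0]) cylinder(h = 650, r = 24);
translate([985, 514, 0]) cylinder(h = 650, r = 24);
translate([357, -631, 0]) {
  translate([0, 0, 404]) cube([318, 291, 35]);
  cube([48, 48, 404]);
  translate([270, 0, 0]) cube([48, 48, 404]);
  translate([0, 243, 0]) cube([48, 48, 404]);
  translate([270, 243, 0]) cube([48, 48, 404]);
}
translate([357, 901, 0]) {
  translate([0, 0, 404]) cube([318, 291, 35]);
  cube([48, 48, 404]);
  translate([270, 0, 0]) cube([48, 48, 404]);
  translate([0, 243, 0]) cube([48, 48, 404]);
  translate([270, 243, 0]) cube([48, 48, 404]);
}
translate([-658, 135, 0]) {
  translate([0, 0, 404]) cube([318, 291, 35]);
  cube([48, 48, 404]);
  translate([270, 0, 0]) cube([48, 48, 404]);
  translate([0, 243, 0]) cube([48, 48, 404]);
  translate([270, 243, 0]) cube([48, 48, 404]);
}
translate([0, 0, 686]) {
  cube([55, 65, 1834]);
  translate([353, 0, 0]) cube([55, 65, 1834]);
  translate([55, 0, 308]) cube([298, 65, 34]);
  translate([55, 0, 564]) cube([298, 65, 34]);
  translate([55, 0, 820]) cube([298, 65, 34]);
  translate([55, 0, 1076]) cube([298, 65, 34]);
  translate([55, 0, 1332]) cube([298, 65, 34]);
  translate([55, 0, 1588]) cube([298, 65, 34]);
}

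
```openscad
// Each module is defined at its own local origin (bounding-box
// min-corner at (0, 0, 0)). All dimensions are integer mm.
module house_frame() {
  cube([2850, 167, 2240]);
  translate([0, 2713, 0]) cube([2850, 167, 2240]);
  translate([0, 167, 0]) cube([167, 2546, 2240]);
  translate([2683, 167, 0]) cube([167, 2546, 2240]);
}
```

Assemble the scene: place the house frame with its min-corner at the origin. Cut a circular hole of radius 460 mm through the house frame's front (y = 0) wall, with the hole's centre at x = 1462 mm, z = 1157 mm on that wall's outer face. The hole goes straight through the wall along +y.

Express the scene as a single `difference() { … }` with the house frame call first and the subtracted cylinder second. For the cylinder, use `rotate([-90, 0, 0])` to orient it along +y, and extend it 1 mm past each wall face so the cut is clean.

difference() {
  house_frame();
  translate([1462, -1, 1157]) rotate([-90, 0, 0]) cylinder(h = 169, r = 460);
}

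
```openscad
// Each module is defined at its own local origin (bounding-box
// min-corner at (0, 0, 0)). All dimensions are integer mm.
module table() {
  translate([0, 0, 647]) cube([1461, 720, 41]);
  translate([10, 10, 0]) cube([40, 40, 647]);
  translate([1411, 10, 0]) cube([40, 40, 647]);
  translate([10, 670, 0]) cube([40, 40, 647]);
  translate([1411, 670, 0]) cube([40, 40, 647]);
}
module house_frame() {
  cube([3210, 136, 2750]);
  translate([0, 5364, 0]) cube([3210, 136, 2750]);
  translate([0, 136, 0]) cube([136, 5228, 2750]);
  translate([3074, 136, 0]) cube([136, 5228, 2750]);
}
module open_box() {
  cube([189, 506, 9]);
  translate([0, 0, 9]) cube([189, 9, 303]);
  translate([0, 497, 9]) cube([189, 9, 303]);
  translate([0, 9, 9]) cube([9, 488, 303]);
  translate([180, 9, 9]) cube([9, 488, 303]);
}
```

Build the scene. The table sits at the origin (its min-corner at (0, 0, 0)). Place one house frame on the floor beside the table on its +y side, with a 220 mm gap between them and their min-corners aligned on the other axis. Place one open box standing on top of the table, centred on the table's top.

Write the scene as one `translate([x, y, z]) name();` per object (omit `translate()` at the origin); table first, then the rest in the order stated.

table();
translate([0, 940, 0]) house_frame();
translate([636, 107, 688]) open_box();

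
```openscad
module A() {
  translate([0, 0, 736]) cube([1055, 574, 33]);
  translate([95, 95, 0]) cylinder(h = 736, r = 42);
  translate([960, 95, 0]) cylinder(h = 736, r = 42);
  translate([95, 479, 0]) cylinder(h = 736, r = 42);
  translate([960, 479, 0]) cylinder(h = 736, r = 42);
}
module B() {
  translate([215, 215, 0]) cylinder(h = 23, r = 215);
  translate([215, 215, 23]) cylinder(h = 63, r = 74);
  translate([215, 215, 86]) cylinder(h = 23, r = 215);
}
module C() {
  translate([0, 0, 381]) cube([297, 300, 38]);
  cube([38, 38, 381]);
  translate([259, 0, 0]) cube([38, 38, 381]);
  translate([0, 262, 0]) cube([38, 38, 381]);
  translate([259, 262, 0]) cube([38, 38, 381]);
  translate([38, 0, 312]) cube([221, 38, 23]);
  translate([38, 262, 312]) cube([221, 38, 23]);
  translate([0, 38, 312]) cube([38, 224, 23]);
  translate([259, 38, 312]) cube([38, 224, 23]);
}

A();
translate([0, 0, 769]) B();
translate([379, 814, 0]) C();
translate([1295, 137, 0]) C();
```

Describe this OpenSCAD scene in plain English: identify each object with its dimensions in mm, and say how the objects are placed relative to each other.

A is a rectangular dining table. The top is 1055×574×33 mm with its upper surface at z = 769 mm. It stands on four round legs of 84 mm diameter, each leg's bounding box inset 53 mm from the nearest pair of top edges, running from the floor to the underside of the top.

B is a spool: two coaxial disc flanges of radius 215 mm and thickness 23 mm, joined by a core cylinder of radius 74 mm and height 63 mm. The lower flange rests on z = 0 and the three cylinders share a vertical axis.

C is a four-legged stool. The seat is 297×300 mm, 38 mm thick, top at z = 419 mm. It stands on four square legs, each 38×38 mm in cross-section, from z = 0 to the seat underside, each flush with a corner of the seat. Four stretchers, 38 mm wide and 23 mm tall, connect adjacent legs with their undersides at z = 312 mm, each running between the inner faces of the legs it joins and aligned with the legs' outer faces on the other axis.

The spool is on top of the table. Two stools sit around the table at the +y, +x sides.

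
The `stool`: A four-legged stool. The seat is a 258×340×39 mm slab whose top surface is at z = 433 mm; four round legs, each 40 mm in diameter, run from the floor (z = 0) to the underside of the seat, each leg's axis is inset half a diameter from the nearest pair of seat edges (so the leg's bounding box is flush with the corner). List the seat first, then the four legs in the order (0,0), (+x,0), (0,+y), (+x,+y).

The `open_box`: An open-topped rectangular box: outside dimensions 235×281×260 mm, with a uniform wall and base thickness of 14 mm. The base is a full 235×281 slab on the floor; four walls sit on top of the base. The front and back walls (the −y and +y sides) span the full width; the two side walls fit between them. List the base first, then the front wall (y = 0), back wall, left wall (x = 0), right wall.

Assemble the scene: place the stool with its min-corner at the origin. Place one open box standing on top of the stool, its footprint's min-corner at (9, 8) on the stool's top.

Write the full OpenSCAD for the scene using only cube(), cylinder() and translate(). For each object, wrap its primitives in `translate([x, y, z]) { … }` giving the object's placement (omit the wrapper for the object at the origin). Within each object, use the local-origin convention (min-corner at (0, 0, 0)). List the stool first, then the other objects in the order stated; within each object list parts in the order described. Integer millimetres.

translate([0, 0, 394]) cube([258, 340, 39]);
translate([20, 20, 0]) cylinder(h = 394, r = 20);
translate([238, 20, 0]) cylinder(h = 394, r = 20);
translate([20, 320, 0]) cylinder(h = 394, r = 20);
translate([238, 320, 0]) cylinder(h = 394, r = 20);
translate([9, 8, 433]) {
  cube([235, 281, 14]);
  translate([0, 0, 14]) cube([235, 14, 246]);
  translate([0, 267, 14]) cube([235, 14, 246]);
  translate([0, 14, 14]) cube([14, 253, 246]);
  translate([221, 14, 14]) cube([14, 253, 246]);
}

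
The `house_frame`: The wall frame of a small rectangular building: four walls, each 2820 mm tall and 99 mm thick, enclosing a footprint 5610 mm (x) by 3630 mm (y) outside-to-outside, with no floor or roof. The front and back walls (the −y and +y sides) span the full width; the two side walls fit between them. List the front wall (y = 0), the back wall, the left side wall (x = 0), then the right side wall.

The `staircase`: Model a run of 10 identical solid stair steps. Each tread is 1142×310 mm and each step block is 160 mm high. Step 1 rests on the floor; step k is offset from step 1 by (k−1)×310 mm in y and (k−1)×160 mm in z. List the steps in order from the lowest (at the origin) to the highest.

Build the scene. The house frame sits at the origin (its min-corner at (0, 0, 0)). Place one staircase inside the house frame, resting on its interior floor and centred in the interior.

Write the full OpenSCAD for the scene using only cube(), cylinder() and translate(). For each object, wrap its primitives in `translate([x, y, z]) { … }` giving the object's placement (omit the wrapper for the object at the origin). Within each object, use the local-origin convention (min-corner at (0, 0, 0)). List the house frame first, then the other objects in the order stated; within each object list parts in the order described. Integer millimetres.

cube([5610, 99, 2820]);
translate([0, 3531, 0]) cube([5610, 99, 2820]);
translate([0, 99, 0]) cube([99, 3432, 2820]);
translate([5511, 99, 0]) cube([99, 3432, 2820]);
translate([2234, 265, 0]) {
  cube([1142, 310, 160]);
  translate([0, 310, 160]) cube([1142, 310, 160]);
  translate([0, 620, 320]) cube([1142, 310, 160]);
  translate([0, 930, 480]) cube([1142, 310, 160]);
  translate([0, 1240, 640]) cube([1142, 310, 160]);
  translate([0, 1550, 800]) cube([1142, 310, 160]);
  translate([0, 1860, 960]) cube([1142, 310, 160]);
  translate([0, 2170, 1120]) cube([1142, 310, 160]);
  translate([0, 2480, 1280]) cube([1142, 310, 160]);
  translate([0, 2790, 1440]) cube([1142, 310, 160]);
}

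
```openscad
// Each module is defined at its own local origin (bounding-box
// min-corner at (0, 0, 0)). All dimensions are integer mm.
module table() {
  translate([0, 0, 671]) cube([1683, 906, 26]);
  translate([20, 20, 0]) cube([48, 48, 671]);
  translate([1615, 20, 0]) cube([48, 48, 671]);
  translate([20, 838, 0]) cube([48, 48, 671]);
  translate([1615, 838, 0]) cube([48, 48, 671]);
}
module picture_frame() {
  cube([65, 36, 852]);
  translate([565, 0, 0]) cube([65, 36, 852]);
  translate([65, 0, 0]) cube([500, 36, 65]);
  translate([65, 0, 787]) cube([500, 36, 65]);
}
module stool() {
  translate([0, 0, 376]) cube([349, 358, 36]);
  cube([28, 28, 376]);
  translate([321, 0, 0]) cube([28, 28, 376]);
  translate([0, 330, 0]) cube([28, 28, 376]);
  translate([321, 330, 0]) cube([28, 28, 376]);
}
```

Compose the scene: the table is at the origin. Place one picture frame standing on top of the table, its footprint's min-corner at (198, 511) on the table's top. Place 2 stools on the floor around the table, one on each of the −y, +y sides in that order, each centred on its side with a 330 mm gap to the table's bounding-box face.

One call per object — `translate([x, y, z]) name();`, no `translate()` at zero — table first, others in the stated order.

table();
translate([198, 511, 697]) picture_frame();
translate([667, -688, 0]) stool();
translate([667, 1236, 0]) stool();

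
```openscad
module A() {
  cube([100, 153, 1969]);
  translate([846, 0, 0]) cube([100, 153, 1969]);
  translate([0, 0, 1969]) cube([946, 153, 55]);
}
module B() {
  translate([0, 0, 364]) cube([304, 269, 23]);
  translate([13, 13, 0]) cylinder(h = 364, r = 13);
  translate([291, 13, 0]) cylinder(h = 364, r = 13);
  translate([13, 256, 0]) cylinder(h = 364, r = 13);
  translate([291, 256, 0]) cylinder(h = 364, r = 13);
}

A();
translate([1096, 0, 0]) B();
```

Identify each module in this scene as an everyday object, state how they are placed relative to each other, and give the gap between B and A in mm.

A is a door frame. B is a stool. The stool is on the floor beside the door frame on its +x side. The gap between the stool and the door frame is 150 mm.

The stool's nearest face is 150 mm from the door frame's +x face.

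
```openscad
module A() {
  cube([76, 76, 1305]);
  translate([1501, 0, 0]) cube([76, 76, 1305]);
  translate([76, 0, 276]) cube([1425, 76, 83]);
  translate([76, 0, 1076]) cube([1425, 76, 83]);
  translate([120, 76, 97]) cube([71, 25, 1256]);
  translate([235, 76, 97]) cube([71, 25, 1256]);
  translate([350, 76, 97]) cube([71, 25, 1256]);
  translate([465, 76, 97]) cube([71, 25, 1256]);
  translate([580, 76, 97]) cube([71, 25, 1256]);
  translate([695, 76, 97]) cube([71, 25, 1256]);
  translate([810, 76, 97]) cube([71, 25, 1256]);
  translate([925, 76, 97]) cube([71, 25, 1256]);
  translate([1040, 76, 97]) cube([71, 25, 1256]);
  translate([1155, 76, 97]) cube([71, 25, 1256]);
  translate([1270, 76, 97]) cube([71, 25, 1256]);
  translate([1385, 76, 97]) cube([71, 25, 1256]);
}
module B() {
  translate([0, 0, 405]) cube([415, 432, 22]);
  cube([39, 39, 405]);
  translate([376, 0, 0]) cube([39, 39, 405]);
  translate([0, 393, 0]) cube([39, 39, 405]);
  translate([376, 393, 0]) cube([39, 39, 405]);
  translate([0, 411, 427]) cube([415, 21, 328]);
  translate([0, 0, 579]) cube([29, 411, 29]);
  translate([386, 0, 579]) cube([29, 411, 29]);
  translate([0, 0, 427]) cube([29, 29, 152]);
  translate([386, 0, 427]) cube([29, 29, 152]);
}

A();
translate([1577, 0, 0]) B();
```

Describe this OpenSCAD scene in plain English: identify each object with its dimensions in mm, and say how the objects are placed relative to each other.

A is a fence section. Two 76×76 mm posts, 1305 mm tall, stand on the floor with a clear span of 1425 mm between their inner faces. Two horizontal rails of 76×83 mm section span the gap between the posts with their undersides at z = 276 mm and z = 1076 mm, flush with the posts' −y face. 12 pickets, each 71 mm wide, 25 mm thick and 1256 mm tall, are fixed to the +y face of the rails with their bottoms at z = 97 mm, evenly spaced across the span with equal gaps (rounded down to the nearest mm) at the −x end and between each pair — any rounding remainder accumulates at the +x end.

B is a chair: 415×432 mm seat, 22 mm thick, top at z = 427 mm, on four 39 mm square corner legs flush with the seat edges. A 21 mm thick backrest slab spans the full seat width, extending 328 mm above the seat top, its back face flush with the seat's +y edge. Two armrests of 29×29 mm section run along each side from the seat's front edge to the front of the backrest, top faces 181 mm above the seat top and outer faces flush with the seat's x-edges; a 29×29 mm post under the front of each armrest stands on the seat at the front corner.

The chair is against the fence section's +x side, with their −y faces flush.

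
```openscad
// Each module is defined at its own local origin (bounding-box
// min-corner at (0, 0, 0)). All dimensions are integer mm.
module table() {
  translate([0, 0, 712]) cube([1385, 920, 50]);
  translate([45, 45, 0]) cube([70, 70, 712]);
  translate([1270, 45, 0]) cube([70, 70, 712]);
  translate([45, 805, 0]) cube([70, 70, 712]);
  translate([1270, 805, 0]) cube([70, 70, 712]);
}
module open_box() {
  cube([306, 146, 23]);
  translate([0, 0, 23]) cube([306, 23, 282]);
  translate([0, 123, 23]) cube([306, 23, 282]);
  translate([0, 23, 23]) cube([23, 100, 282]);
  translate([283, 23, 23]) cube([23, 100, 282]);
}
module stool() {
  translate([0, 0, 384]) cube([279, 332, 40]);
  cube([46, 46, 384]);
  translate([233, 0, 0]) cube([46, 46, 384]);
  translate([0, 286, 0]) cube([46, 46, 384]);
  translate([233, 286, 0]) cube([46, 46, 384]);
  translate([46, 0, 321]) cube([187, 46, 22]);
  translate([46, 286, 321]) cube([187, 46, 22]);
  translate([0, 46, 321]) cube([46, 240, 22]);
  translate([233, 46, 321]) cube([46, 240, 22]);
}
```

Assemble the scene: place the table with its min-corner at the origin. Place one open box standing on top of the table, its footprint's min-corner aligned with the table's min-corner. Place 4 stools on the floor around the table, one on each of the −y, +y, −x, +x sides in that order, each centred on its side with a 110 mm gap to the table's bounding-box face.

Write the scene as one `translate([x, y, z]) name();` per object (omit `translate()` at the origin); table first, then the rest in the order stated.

table();
translate([0, 0, 762]) open_box();
translate([553, -442, 0]) stool();
translate([553, 1030, 0]) stool();
translate([-389, 294, 0]) stool();
translate([1495, 294, 0]) stool();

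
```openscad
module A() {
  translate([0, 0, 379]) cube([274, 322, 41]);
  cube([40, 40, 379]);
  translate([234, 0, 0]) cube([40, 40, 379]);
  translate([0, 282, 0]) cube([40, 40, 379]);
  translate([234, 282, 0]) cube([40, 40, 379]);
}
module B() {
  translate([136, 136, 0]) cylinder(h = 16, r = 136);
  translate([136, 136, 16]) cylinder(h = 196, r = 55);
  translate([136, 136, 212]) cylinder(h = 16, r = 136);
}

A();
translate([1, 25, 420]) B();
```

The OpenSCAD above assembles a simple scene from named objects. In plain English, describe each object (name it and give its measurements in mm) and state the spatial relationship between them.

A is a simple wooden stool: a rectangular seat 274 mm (x) by 322 mm (y), 41 mm thick, top face at z = 420 mm, on four square legs, each 40×40 mm in cross-section. The legs rest on z = 0, each flush with a corner of the seat.

B is a spool: two coaxial disc flanges of radius 136 mm and thickness 16 mm, joined by a core cylinder of radius 55 mm and height 196 mm. The lower flange rests on z = 0 and the three cylinders share a vertical axis.

The spool is on top of the stool, centred.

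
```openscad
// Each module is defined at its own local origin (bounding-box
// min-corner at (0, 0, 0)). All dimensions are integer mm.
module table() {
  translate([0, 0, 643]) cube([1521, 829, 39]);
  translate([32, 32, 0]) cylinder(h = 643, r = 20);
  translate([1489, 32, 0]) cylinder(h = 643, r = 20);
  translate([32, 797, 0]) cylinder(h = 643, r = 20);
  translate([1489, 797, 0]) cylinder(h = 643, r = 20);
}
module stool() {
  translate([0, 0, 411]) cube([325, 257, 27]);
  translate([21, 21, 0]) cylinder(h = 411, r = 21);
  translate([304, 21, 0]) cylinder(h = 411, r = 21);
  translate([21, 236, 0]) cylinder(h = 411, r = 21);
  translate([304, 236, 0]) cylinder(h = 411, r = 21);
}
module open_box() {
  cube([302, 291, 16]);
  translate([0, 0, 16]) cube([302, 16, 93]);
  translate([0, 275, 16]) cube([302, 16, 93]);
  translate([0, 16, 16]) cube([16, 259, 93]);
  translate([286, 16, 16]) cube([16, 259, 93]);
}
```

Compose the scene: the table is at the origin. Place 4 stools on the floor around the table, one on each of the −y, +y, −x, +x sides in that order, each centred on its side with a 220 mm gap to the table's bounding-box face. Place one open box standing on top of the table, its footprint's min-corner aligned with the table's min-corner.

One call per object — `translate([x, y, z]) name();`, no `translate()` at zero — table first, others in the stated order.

table();
translate([598, -477, 0]) stool();
translate([598, 1049, 0]) stool();
translate([-545, 286, 0]) stool();
translate([1741, 286, 0]) stool();
translate([0, 0, 682]) open_box();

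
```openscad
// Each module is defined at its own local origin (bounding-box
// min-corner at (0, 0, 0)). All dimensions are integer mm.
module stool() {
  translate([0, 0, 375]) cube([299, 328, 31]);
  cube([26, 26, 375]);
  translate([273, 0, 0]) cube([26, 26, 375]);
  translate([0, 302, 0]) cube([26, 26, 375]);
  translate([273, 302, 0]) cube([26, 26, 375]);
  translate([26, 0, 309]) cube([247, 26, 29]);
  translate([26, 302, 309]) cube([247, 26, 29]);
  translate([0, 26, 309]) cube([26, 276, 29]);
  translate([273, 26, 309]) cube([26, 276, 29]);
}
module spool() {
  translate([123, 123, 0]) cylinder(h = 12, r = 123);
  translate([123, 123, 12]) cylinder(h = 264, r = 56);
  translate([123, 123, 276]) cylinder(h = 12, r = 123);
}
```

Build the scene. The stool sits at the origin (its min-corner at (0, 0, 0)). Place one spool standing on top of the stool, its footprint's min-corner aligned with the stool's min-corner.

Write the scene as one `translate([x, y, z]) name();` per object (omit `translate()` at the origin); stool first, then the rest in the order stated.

stool();
translate([0, 0, 406]) spool();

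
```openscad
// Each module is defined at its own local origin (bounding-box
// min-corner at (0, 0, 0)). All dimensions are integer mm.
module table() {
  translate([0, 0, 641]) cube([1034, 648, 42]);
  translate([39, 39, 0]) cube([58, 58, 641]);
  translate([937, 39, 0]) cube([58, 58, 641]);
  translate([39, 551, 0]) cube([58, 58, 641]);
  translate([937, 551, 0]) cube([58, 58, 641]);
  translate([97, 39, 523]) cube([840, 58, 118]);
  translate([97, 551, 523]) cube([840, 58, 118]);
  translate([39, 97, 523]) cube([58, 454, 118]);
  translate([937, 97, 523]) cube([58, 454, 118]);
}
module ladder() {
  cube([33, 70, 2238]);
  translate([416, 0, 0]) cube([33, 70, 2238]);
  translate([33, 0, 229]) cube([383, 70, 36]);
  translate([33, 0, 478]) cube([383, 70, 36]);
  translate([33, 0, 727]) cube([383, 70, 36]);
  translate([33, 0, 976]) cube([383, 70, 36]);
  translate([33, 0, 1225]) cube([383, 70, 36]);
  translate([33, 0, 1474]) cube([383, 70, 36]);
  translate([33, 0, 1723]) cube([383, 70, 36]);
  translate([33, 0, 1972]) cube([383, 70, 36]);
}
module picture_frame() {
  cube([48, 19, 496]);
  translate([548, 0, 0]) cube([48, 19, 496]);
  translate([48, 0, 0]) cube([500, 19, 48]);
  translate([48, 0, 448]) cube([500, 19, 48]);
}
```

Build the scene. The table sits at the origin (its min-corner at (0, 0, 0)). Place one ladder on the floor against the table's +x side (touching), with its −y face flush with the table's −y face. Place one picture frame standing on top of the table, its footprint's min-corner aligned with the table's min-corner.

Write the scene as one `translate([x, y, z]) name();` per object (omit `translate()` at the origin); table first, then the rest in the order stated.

table();
translate([1034, 0, 0]) ladder();
translate([0, 0, 683]) picture_frame();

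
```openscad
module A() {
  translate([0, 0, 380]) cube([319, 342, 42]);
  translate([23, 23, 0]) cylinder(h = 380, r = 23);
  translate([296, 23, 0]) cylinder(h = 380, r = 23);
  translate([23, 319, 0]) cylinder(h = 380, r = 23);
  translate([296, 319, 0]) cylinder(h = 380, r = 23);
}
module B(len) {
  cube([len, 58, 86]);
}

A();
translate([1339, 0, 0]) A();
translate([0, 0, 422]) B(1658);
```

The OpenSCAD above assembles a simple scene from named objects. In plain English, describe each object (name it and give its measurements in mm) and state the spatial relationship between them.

A is a four-legged stool. The seat is a 319×342×42 mm slab whose top surface is at z = 422 mm; four round legs, each 46 mm in diameter, run from the floor (z = 0) to the underside of the seat, each leg's axis is inset half a diameter from the nearest pair of seat edges (so the leg's bounding box is flush with the corner).

B is a rectangular beam 1658 mm long (x), 58 mm deep (y), 86 mm thick (z).

The beam spans the tops of two stools placed 1020 mm apart, resting at z = 422 mm.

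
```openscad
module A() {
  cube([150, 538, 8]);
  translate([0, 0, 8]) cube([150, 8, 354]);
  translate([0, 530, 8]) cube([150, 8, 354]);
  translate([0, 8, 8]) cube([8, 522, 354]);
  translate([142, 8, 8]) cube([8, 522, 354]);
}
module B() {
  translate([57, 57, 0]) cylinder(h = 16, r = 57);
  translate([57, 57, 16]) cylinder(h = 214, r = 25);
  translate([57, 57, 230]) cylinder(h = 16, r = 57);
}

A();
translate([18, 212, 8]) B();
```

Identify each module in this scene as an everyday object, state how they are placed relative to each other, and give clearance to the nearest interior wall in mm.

Clearances: x = 10, y = 204; minimum 10 mm.

A is an open box. B is a spool. The spool sits inside the open box, centred. The clearance to the nearest interior wall is 10 mm.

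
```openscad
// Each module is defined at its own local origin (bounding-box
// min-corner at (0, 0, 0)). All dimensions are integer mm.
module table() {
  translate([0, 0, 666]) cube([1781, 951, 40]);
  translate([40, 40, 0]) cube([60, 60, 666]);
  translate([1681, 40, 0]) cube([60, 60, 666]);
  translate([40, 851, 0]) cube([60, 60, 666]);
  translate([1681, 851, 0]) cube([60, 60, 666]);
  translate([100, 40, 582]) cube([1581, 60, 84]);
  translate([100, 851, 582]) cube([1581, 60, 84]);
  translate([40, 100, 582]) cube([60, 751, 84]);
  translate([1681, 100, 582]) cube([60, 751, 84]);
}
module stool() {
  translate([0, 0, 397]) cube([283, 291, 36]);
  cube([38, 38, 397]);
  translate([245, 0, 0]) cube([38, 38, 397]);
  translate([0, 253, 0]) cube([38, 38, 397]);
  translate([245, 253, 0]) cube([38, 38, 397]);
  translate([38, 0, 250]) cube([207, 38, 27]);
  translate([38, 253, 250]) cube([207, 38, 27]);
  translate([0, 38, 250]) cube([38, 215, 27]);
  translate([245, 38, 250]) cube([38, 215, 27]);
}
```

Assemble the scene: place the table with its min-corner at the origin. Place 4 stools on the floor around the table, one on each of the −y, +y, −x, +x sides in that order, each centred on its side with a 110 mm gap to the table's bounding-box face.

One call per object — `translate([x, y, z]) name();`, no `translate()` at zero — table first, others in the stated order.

table();
translate([749, -401, 0]) stool();
translate([749, 1061, 0]) stool();
translate([-393, 330, 0]) stool();
translate([1891, 330, 0]) stool();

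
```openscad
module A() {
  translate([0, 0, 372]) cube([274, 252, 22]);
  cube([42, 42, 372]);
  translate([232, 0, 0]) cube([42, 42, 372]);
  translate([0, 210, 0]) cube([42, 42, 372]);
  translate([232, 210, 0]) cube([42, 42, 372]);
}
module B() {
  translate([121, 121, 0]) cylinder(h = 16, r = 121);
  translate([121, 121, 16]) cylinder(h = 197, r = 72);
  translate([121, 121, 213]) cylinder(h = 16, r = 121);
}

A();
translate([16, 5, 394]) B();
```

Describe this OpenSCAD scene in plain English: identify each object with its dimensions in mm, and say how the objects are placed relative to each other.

A is a simple wooden stool: a rectangular seat 274 mm (x) by 252 mm (y), 22 mm thick, top face at z = 394 mm, on four square legs, each 42×42 mm in cross-section. The legs rest on z = 0, each flush with a corner of the seat.

B is a spool: two coaxial disc flanges of radius 121 mm and thickness 16 mm, joined by a core cylinder of radius 72 mm and height 197 mm. The lower flange rests on z = 0 and the three cylinders share a vertical axis.

The spool is on top of the stool, centred.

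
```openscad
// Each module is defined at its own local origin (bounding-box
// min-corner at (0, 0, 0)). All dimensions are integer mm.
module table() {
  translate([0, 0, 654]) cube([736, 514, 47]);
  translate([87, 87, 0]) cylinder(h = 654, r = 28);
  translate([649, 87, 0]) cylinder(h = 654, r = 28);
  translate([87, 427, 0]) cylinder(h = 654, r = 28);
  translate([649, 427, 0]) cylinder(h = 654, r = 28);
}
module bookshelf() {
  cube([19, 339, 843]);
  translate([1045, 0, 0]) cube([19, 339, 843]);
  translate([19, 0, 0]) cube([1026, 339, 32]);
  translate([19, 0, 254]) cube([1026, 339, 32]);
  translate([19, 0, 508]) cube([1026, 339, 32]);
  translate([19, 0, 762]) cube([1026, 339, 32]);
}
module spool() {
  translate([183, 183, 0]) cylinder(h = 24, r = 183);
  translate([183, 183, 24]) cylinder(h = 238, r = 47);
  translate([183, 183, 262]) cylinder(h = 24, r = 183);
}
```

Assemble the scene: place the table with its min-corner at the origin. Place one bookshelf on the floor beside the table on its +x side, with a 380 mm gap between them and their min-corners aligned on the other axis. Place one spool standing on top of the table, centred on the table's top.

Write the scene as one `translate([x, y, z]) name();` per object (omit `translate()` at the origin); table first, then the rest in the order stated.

table();
translate([1116, 0, 0]) bookshelf();
translate([185, 74, 701]) spool();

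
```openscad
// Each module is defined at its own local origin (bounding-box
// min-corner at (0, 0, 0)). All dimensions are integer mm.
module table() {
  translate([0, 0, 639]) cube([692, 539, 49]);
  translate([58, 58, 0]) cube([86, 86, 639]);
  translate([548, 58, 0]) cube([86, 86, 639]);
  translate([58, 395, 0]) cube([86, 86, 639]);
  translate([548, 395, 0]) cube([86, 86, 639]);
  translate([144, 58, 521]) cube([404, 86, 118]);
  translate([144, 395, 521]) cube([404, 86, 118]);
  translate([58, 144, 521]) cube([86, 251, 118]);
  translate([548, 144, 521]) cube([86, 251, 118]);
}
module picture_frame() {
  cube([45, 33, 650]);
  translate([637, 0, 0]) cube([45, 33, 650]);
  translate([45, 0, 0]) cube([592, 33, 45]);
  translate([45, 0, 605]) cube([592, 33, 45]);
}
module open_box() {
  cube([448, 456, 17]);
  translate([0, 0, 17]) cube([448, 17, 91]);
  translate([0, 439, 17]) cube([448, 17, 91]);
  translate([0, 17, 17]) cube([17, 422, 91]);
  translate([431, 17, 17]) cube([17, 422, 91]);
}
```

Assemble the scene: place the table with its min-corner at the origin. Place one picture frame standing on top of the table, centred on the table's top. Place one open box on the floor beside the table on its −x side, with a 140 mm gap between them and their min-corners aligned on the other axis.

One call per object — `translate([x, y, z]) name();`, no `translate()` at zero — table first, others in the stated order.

table();
translate([5, 253, 688]) picture_frame();
translate([-588, 0, 0]) open_box();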